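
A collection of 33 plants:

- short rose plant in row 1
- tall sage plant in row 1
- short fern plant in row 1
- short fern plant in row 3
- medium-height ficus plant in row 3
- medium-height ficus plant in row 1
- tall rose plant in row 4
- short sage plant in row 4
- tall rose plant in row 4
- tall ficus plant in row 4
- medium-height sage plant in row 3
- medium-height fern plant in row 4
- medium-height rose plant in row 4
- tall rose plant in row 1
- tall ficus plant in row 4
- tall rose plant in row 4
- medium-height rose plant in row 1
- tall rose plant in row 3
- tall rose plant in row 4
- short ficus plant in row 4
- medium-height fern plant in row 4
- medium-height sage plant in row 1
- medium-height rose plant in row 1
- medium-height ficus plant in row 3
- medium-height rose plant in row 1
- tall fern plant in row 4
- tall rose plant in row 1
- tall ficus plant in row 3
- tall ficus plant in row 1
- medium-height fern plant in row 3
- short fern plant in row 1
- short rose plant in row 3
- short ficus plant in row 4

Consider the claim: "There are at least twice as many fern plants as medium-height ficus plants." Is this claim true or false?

|fern plants| = 7.
|medium-height ficus plants| = 3.
The claim requires 7 ≥ 2 × 3 = 6, which holds.

True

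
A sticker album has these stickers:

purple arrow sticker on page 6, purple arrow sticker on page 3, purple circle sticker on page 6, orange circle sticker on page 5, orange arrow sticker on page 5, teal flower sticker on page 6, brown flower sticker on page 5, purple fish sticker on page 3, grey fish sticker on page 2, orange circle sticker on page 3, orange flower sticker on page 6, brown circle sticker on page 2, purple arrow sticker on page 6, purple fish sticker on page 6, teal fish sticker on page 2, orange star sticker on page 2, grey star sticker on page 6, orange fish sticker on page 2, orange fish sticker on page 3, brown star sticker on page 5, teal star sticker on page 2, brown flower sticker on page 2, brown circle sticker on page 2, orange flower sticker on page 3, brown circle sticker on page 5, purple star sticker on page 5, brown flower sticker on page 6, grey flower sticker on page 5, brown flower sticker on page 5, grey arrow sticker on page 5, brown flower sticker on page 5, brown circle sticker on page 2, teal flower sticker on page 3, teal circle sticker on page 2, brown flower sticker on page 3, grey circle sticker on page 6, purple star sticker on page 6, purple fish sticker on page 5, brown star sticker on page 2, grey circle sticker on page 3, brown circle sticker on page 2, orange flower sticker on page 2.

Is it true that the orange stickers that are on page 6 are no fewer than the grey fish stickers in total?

|orange stickers on page 6| = 1.
|grey fish stickers| = 1.
The claim requires 1 ≥ 1, which holds.

True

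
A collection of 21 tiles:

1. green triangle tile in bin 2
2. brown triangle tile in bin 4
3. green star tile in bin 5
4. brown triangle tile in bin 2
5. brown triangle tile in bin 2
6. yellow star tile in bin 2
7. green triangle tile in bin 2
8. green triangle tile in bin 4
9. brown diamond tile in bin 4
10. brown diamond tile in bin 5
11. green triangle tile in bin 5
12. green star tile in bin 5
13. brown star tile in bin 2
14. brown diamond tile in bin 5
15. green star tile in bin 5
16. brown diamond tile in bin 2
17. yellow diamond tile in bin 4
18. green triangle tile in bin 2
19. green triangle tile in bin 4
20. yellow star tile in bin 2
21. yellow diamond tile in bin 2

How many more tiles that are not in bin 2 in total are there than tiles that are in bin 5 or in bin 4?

tiles that are not in bin 2: 11.
tiles in bin 5 or in bin 4: 11.
11 − 11 = 0.

0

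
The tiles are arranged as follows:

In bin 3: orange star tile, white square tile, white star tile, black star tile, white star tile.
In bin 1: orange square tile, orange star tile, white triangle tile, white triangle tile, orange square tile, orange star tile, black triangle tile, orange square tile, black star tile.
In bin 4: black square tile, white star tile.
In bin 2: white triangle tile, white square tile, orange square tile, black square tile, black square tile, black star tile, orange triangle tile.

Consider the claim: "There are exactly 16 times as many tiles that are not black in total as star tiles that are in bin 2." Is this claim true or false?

tiles that are not black: 16.
star tiles in bin 2: 1.
The claim requires 16 = 16 × 1 = 16, which holds.

True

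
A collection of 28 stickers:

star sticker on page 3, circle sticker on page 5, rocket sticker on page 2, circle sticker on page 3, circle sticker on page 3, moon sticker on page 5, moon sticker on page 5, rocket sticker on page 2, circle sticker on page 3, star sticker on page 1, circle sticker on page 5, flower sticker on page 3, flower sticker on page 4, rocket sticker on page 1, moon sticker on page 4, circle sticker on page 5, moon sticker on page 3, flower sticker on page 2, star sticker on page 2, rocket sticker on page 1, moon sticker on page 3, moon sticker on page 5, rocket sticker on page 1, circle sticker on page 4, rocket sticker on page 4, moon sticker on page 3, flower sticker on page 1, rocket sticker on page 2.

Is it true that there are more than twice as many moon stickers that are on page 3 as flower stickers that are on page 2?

There are 3 moon stickers on page 3.
There is 1 flower sticker on page 2.
The claim requires 3 > 2 × 1 = 2, which holds.

True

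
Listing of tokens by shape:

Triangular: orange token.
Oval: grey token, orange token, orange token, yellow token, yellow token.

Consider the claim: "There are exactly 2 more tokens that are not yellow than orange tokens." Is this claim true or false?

There are 4 tokens that are not yellow.
There are 3 orange tokens.
The claim requires 4 − 3 (= 1) to equal 2, which does not hold.

False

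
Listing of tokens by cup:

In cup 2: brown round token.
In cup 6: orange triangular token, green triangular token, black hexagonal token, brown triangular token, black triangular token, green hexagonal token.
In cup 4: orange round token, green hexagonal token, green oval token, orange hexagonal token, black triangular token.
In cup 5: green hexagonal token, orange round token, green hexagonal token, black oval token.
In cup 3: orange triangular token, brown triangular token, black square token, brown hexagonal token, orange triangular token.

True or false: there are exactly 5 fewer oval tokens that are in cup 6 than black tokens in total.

oval tokens in cup 6: 0.
black tokens: 5.
The claim requires 5 − 0 (= 5) to equal 5, which holds.

True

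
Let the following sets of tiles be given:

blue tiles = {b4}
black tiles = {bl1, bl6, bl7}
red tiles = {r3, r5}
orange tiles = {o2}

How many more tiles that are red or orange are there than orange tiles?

2

tiles that are red or orange: 3.
orange tiles: 1.
3 − 1 = 2.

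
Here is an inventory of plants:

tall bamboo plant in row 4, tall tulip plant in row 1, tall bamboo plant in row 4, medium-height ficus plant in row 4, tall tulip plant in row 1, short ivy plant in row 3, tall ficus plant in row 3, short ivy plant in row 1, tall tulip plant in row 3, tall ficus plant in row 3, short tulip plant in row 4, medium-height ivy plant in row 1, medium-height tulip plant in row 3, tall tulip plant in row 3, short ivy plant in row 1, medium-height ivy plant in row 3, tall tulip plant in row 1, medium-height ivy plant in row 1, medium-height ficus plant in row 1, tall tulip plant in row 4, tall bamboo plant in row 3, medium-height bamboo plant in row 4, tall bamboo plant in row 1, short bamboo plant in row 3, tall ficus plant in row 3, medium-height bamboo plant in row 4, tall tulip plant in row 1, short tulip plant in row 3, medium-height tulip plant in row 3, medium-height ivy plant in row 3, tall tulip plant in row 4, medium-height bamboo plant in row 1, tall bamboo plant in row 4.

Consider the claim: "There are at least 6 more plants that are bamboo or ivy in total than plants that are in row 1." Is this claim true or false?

There are 16 plants that are bamboo or ivy.
There are 11 plants in row 1.
The claim requires 16 − 11 = 5 ≥ 6, which does not hold.

False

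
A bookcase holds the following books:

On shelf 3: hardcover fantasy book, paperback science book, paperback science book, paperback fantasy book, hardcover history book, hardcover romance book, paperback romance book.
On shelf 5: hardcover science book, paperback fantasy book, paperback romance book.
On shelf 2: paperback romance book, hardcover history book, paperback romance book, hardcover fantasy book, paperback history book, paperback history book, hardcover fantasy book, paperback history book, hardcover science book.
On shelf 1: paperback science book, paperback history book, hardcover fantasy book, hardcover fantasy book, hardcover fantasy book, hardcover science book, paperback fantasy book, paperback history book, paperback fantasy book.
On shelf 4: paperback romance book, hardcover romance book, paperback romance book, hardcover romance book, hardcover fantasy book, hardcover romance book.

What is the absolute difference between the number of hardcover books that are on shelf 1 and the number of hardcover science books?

hardcover books on shelf 1: 4. hardcover science books: 3.
|4 − 3| = 4 − 3 = 1.

1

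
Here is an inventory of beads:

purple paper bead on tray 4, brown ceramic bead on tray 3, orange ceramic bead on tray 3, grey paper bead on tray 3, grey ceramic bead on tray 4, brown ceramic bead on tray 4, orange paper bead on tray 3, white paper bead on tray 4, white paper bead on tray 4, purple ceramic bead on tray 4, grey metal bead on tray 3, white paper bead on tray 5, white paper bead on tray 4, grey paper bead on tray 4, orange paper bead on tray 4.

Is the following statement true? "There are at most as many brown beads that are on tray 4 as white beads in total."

True

|brown beads on tray 4| = 1.
|white beads| = 4.
The claim requires 1 ≤ 4, which holds.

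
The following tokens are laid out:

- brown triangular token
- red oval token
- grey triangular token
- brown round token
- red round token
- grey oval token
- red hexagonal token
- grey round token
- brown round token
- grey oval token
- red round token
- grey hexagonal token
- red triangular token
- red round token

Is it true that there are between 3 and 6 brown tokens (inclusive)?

True

There are 3 brown tokens.
The claim requires 3 ≤ 3 ≤ 6, which holds.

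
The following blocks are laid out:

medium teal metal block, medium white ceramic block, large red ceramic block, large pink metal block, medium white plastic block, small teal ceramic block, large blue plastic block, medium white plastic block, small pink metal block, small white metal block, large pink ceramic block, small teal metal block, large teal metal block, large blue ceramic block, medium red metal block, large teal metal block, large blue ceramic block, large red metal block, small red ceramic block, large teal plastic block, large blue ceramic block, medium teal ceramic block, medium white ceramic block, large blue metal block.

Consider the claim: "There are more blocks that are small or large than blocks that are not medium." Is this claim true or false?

False

|blocks that are small or large| = 17.
|blocks that are not medium| = 17.
The claim requires 17 > 17, which does not hold.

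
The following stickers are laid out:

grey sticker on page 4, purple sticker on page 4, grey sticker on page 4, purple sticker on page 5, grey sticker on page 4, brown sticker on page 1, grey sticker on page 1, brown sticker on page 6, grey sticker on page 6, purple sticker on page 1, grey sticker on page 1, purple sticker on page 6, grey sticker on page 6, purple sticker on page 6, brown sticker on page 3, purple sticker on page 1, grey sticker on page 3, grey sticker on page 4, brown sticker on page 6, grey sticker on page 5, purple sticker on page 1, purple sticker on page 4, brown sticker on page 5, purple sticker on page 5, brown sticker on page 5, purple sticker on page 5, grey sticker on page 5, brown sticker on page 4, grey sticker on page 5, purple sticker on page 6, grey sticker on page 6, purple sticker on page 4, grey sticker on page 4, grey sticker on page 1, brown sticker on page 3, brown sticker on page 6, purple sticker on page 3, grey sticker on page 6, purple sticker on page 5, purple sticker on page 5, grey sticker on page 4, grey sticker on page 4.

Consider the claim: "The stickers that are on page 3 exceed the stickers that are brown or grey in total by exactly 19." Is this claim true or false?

False

There are 4 stickers on page 3.
There are 27 stickers that are brown or grey.
The claim requires 4 − 27 (= -23) to equal 19, which does not hold.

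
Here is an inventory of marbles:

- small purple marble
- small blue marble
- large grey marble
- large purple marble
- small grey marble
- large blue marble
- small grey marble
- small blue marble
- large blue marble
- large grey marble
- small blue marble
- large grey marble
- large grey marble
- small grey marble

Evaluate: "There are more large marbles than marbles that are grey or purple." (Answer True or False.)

False

large marbles: 7.
marbles that are grey or purple: 9.
The claim requires 7 > 9, which does not hold.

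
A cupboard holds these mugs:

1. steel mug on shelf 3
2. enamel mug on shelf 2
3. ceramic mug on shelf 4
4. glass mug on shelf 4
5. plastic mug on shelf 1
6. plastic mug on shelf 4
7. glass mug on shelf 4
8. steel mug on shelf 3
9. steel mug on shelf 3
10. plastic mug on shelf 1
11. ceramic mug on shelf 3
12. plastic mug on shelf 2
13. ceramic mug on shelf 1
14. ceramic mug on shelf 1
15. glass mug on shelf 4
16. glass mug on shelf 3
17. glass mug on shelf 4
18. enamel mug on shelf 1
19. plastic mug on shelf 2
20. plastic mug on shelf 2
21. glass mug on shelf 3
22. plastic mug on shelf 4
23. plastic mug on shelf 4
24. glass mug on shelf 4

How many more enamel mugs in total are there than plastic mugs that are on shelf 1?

enamel mugs: 2.
plastic mugs on shelf 1: 2.
2 − 2 = 0.

0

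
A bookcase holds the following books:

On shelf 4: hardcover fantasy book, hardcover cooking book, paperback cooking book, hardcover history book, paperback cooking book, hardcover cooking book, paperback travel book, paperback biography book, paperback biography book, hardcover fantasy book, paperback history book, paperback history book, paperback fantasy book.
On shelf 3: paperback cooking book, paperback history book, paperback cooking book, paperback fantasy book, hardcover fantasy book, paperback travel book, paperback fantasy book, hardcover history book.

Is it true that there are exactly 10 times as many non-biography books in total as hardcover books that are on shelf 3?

|non-biography books| = 19.
|hardcover books on shelf 3| = 2.
The claim requires 19 = 10 × 2 = 20, which does not hold.

False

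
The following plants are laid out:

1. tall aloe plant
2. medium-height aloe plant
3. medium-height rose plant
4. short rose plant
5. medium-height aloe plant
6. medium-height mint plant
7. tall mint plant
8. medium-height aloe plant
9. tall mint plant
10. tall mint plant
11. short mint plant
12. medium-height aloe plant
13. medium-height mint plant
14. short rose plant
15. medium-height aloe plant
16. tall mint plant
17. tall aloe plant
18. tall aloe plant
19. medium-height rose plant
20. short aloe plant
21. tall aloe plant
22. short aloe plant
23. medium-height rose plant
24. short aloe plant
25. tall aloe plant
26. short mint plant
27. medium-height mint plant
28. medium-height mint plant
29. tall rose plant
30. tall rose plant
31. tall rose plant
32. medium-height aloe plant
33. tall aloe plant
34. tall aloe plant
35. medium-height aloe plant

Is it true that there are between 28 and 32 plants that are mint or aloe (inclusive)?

False

|plants that are mint or aloe| = 27.
The claim requires 28 ≤ 27 ≤ 32, which does not hold.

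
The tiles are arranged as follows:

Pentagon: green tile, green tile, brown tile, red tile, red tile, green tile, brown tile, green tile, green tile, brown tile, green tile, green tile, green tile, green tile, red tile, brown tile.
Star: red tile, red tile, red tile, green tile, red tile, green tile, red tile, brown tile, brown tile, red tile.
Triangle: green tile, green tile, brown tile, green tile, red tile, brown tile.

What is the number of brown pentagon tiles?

4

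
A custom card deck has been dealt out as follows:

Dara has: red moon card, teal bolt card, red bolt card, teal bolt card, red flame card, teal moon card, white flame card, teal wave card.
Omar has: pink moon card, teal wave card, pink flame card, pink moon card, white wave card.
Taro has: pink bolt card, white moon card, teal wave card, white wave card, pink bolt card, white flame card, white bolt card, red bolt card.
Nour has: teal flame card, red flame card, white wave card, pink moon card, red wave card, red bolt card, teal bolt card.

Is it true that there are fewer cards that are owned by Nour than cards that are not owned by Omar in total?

cards owned by Nour: 7.
cards that are not owned by Omar: 23.
The claim requires 7 < 23, which holds.

True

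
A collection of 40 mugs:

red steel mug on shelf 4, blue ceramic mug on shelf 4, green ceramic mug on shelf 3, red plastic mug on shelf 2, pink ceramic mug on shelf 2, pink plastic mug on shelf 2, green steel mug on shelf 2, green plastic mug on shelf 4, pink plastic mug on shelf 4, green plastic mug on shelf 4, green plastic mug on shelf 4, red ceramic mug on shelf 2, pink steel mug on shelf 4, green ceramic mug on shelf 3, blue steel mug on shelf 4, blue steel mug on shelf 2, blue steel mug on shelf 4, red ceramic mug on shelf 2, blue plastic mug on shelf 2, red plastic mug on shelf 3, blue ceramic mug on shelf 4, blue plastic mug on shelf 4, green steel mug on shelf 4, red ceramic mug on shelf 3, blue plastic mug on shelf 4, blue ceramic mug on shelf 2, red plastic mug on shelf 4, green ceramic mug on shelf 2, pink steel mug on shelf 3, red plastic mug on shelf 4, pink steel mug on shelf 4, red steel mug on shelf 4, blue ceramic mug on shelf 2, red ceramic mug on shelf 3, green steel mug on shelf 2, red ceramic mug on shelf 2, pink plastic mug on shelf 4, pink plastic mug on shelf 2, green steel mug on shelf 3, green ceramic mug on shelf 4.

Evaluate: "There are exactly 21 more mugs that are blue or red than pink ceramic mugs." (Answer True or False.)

False

mugs that are blue or red: 21.
pink ceramic mugs: 1.
The claim requires 21 − 1 (= 20) to equal 21, which does not hold.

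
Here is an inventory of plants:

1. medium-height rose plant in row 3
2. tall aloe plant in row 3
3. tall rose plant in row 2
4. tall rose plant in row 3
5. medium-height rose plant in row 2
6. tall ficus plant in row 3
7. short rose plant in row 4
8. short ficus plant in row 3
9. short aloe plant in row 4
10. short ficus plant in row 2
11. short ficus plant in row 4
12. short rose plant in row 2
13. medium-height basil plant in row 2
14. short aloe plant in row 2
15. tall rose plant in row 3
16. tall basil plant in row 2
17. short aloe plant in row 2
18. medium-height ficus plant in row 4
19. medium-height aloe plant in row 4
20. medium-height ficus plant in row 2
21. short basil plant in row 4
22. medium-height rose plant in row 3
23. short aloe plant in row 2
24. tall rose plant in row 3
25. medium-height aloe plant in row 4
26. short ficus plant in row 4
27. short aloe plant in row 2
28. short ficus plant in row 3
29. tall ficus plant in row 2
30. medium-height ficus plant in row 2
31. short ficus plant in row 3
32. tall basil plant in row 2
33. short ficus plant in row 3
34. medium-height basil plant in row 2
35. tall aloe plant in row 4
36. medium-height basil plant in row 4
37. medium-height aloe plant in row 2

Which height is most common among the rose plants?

Counts by height (restricted to rose plants): tall 4, medium-height 3, short 2.
The maximum is 4, held uniquely by tall.

tall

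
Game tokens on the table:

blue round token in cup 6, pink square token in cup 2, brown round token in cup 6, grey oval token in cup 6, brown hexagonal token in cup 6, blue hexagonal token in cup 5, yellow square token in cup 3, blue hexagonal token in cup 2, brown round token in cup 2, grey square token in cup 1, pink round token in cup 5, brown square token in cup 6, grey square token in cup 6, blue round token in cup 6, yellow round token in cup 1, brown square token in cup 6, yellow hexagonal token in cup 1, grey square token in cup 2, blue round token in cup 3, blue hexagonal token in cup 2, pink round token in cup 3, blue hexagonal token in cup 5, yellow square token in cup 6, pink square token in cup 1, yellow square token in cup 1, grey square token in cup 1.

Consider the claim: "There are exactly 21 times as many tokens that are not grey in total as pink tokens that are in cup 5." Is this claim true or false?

True

|tokens that are not grey| = 21.
|pink tokens in cup 5| = 1.
The claim requires 21 = 21 × 1 = 21, which holds.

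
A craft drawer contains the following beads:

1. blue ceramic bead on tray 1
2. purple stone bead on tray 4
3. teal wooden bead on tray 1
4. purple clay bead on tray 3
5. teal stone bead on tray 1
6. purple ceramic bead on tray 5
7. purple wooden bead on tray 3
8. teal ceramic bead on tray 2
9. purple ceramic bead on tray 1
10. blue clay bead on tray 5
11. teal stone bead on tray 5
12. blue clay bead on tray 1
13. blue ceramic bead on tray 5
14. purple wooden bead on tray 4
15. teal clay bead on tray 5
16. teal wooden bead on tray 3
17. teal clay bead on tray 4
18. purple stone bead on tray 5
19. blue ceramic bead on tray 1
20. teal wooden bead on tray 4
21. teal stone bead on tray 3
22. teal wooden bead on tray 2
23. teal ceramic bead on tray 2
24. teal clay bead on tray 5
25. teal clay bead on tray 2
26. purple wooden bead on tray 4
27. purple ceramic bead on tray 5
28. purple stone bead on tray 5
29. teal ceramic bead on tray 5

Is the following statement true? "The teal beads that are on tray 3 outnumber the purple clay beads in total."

True

|teal beads on tray 3| = 2.
|purple clay beads| = 1.
The claim requires 2 > 1, which holds.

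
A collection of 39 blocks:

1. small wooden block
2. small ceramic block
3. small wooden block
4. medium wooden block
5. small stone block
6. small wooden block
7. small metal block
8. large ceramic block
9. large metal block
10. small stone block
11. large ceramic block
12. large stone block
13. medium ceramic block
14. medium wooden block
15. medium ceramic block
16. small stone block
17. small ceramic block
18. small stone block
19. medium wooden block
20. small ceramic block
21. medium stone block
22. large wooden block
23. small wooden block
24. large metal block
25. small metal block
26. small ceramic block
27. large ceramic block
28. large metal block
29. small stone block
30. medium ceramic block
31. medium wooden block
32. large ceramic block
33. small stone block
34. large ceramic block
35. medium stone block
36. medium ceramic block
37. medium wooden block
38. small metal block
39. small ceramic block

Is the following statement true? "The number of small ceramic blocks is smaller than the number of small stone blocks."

There are 5 small ceramic blocks.
There are 6 small stone blocks.
The claim requires 5 < 6, which holds.

True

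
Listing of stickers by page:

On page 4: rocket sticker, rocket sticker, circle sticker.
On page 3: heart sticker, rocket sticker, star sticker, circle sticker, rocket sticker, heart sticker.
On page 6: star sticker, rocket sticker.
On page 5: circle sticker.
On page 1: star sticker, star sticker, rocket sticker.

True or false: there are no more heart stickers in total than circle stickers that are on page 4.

There are 2 heart stickers.
There is 1 circle sticker on page 4.
The claim requires 2 ≤ 1, which does not hold.

False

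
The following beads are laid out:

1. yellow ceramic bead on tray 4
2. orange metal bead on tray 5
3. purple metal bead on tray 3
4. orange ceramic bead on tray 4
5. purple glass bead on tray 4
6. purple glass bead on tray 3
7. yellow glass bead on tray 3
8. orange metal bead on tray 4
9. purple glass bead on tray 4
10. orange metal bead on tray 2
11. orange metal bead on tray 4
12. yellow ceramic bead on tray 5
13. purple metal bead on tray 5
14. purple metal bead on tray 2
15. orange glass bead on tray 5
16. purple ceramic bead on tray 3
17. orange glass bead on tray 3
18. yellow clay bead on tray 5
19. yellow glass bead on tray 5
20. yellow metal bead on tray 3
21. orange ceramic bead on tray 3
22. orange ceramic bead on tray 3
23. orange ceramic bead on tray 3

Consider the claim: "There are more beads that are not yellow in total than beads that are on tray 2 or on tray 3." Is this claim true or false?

There are 17 beads that are not yellow.
There are 11 beads on tray 2 or on tray 3.
The claim requires 17 > 11, which holds.

True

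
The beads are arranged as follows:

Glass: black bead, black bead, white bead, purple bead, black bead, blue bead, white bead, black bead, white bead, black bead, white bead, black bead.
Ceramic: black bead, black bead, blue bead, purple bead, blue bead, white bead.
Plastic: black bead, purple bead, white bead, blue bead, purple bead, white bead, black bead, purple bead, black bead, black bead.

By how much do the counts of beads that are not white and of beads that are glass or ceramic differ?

3

beads that are not white: 21. beads that are glass or ceramic: 18.
|21 − 18| = 21 − 18 = 3.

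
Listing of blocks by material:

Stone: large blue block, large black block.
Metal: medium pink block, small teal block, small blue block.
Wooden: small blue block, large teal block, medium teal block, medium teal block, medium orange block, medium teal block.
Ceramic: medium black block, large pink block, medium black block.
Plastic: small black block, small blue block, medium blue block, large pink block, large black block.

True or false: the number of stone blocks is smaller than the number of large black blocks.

stone blocks: 2.
large black blocks: 2.
The claim requires 2 < 2, which does not hold.

False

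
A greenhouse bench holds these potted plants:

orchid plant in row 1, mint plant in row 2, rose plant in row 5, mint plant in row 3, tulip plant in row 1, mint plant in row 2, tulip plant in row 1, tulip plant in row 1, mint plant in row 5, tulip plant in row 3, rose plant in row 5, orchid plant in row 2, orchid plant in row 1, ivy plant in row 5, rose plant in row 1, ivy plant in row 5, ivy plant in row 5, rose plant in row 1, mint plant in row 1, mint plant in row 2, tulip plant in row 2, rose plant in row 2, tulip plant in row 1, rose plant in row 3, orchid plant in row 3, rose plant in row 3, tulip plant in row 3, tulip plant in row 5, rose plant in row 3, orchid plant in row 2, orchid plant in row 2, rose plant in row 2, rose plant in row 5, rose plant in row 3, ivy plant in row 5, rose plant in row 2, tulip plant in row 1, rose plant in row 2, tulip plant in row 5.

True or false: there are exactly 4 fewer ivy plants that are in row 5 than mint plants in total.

|ivy plants in row 5| = 4.
|mint plants| = 6.
The claim requires 6 − 4 (= 2) to equal 4, which does not hold.

False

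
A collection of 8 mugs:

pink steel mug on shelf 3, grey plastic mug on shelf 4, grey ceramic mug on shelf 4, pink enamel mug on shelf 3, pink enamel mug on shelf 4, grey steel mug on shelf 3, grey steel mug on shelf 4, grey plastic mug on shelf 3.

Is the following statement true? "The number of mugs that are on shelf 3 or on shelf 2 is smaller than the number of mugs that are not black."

True

|mugs on shelf 3 or on shelf 2| = 4.
|mugs that are not black| = 8.
The claim requires 4 < 8, which holds.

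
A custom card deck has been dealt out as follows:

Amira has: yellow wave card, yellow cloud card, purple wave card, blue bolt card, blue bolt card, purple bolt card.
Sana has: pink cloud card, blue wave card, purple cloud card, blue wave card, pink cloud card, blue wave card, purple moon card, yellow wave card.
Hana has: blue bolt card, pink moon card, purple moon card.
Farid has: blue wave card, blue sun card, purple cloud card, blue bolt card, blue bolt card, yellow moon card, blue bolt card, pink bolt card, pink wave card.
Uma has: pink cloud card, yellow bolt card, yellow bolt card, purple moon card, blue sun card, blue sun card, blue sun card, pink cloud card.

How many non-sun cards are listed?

30

Total cards: 34; with the excluded value: 4; remaining 34 − 4 = 30.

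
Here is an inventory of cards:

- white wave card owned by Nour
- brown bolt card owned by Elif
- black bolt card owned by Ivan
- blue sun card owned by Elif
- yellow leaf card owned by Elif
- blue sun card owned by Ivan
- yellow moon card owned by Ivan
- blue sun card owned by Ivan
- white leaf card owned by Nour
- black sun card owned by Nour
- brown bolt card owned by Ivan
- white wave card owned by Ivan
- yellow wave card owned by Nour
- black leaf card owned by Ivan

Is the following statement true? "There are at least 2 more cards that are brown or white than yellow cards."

True

cards that are brown or white: 5.
yellow cards: 3.
The claim requires 5 − 3 = 2 ≥ 2, which holds.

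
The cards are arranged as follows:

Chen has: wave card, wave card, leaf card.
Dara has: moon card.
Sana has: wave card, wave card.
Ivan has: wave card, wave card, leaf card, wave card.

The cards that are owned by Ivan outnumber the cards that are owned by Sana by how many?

cards owned by Ivan: 4.
cards owned by Sana: 2.
4 − 2 = 2.

2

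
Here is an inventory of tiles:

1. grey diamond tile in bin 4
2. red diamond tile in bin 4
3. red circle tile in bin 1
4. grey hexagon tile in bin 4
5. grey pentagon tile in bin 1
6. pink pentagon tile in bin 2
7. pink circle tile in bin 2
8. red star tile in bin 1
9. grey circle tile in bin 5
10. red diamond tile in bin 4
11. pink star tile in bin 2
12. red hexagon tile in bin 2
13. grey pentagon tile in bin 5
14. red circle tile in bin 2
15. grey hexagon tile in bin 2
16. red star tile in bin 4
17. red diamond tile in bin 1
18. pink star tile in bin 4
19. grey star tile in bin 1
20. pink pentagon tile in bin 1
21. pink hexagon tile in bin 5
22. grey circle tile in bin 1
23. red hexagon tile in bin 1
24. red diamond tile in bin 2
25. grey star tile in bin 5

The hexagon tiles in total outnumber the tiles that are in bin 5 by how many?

hexagon tiles: 5.
tiles in bin 5: 4.
5 − 4 = 1.

1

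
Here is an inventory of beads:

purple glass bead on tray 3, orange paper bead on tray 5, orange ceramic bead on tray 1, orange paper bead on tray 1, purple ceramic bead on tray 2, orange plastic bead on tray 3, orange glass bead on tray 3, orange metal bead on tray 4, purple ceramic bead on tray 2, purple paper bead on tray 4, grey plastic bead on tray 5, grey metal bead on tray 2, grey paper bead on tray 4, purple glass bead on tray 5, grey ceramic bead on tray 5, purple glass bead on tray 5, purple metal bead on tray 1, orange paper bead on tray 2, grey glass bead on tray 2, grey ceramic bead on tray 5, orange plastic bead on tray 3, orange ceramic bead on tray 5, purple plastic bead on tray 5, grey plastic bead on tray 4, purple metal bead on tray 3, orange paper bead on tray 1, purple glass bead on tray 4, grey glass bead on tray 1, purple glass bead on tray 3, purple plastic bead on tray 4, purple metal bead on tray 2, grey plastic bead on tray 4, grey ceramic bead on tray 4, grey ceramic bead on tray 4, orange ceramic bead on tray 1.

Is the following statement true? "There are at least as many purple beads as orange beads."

purple beads: 13.
orange beads: 11.
The claim requires 13 ≥ 11, which holds.

True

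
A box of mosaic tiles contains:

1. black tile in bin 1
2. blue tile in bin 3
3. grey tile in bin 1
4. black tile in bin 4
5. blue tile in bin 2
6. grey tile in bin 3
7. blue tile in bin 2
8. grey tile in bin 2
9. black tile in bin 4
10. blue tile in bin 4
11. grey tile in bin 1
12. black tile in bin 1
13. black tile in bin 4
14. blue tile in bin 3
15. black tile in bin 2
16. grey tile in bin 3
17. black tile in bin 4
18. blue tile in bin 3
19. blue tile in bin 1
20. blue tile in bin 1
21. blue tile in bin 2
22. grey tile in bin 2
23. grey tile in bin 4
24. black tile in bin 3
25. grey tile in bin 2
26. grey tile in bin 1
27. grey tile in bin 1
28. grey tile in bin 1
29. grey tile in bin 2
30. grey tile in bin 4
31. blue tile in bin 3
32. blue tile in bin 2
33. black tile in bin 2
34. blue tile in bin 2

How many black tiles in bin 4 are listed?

4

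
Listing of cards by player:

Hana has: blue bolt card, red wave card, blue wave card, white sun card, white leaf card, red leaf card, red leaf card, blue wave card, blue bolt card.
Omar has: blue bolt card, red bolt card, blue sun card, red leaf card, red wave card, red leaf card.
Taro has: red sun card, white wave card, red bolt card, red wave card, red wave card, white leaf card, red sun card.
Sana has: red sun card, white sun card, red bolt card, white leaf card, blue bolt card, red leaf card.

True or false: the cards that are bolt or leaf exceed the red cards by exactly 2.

|cards that are bolt or leaf| = 15.
|red cards| = 15.
The claim requires 15 − 15 (= 0) to equal 2, which does not hold.

False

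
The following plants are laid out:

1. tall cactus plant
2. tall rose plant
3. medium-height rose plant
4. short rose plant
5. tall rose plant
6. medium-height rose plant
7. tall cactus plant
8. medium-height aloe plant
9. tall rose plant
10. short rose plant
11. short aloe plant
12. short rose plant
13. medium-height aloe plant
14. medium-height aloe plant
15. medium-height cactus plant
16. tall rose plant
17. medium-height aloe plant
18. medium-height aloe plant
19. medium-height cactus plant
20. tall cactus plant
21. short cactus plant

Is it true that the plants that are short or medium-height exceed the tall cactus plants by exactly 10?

|plants that are short or medium-height| = 14.
|tall cactus plants| = 3.
The claim requires 14 − 3 (= 11) to equal 10, which does not hold.

False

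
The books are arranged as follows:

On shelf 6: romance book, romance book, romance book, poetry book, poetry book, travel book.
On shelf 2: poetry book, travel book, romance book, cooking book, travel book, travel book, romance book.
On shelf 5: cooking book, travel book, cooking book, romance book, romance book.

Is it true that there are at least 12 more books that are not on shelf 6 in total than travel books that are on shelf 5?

False

books that are not on shelf 6: 12.
travel books on shelf 5: 1.
The claim requires 12 − 1 = 11 ≥ 12, which does not hold.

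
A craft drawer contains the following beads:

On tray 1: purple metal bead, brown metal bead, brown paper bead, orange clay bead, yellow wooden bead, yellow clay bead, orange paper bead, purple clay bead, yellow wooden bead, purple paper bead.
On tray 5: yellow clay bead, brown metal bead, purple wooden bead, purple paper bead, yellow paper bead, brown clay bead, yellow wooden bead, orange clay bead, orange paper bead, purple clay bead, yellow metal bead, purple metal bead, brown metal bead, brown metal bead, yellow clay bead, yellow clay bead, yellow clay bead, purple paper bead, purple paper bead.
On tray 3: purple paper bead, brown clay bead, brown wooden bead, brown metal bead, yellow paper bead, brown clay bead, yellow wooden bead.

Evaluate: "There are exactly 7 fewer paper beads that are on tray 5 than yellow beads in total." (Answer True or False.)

There are 5 paper beads on tray 5.
There are 12 yellow beads.
The claim requires 12 − 5 (= 7) to equal 7, which holds.

True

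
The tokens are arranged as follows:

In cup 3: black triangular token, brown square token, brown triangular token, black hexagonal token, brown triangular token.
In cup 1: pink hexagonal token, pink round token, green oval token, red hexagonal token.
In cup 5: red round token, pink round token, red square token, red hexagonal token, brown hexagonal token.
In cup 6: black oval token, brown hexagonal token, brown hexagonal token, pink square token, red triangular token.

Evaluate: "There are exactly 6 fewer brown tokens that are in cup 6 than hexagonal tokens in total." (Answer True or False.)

False

brown tokens in cup 6: 2.
hexagonal tokens: 7.
The claim requires 7 − 2 (= 5) to equal 6, which does not hold.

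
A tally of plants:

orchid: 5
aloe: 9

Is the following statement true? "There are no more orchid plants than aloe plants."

|orchid plants| = 5.
|aloe plants| = 9.
The claim requires 5 ≤ 9, which holds.

True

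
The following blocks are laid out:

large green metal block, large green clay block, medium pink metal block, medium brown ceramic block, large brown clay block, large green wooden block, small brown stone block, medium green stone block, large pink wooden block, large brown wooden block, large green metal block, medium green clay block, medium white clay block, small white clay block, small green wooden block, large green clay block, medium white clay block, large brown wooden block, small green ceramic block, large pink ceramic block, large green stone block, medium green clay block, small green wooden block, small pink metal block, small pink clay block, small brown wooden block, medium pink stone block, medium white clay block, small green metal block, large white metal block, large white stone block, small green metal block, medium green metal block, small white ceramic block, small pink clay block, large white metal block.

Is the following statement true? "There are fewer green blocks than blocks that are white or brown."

green blocks: 15.
blocks that are white or brown: 14.
The claim requires 15 < 14, which does not hold.

False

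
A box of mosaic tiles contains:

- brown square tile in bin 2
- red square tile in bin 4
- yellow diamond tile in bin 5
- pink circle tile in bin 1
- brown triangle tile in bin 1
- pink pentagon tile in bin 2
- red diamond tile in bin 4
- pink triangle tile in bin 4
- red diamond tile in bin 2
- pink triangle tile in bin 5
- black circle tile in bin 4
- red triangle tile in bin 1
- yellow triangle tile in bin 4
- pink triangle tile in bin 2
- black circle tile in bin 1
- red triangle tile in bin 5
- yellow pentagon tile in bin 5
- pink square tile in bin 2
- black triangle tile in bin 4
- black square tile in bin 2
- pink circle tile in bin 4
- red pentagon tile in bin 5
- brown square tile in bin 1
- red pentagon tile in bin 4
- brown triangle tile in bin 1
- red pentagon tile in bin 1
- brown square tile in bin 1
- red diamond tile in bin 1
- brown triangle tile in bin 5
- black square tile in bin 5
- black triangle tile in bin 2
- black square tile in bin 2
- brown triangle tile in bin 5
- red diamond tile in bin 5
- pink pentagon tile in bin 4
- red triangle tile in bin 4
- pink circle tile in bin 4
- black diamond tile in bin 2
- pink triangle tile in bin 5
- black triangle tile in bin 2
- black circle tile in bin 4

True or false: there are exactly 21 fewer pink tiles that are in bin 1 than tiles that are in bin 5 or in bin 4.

True

pink tiles in bin 1: 1.
tiles in bin 5 or in bin 4: 22.
The claim requires 22 − 1 (= 21) to equal 21, which holds.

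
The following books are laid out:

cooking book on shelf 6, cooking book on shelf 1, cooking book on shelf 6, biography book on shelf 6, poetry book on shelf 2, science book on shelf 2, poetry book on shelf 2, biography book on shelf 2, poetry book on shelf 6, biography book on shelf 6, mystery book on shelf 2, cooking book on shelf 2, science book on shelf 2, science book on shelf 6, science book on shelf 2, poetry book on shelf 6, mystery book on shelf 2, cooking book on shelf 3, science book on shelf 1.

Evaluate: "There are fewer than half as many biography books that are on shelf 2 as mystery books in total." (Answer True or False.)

False

|biography books on shelf 2| = 1.
|mystery books| = 2.
The claim requires 2 × 1 = 2 < 2, which does not hold.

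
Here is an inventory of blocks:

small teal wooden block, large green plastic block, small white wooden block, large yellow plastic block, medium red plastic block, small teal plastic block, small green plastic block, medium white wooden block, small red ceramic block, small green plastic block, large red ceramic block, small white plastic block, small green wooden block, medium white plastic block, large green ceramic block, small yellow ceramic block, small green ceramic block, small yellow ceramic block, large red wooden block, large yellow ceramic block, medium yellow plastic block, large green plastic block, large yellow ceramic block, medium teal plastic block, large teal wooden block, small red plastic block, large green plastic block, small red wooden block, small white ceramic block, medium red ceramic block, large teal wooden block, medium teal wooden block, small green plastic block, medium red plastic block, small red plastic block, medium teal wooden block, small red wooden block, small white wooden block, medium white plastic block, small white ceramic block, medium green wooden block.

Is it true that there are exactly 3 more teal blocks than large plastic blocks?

teal blocks: 7.
large plastic blocks: 4.
The claim requires 7 − 4 (= 3) to equal 3, which holds.

True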